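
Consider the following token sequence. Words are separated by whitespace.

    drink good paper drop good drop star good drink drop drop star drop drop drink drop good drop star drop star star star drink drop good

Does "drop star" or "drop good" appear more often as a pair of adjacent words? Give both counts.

"drop star": 4 occurrences
"drop good": 3 occurrences

"drop star" (4 vs 3)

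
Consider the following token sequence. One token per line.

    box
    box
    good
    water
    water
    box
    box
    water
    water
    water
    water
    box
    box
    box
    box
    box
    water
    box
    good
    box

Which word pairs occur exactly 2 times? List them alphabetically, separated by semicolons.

box good; box water

Bigram counts meeting the condition (exactly 2 times):
  box good: 2
  box water: 2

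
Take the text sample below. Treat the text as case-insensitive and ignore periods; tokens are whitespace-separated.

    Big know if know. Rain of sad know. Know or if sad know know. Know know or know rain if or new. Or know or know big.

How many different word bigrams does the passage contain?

17

27 tokens → 26 bigram windows in total.
Repeated bigrams (each contributes count−1 duplicates):
  know know: 4
  know or: 3
  or know: 3
  know rain: 2
  sad know: 2
9 duplicate windows → 26 − 9 = 17 distinct.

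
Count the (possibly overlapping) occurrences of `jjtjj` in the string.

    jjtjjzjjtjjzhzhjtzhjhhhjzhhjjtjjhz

Sliding a length-5 window over the 34 characters (30 positions):
  position 1–5: jjtjj
  position 7–11: jjtjj
  position 28–32: jjtjj

3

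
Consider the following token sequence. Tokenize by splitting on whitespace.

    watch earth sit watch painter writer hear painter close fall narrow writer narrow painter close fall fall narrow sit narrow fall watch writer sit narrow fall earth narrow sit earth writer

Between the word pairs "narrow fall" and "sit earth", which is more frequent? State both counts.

"narrow fall": 2 occurrences
"sit earth": 1 occurrence

"narrow fall" (2 vs 1)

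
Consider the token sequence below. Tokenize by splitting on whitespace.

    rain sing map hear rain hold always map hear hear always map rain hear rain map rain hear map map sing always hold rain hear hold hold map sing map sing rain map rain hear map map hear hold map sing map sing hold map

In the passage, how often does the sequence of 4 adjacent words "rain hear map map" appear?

2

Scanning the 42 overlapping 4-gram windows for "rain hear map map":
  position 17–20: rain hear map map
  position 34–37: rain hear map map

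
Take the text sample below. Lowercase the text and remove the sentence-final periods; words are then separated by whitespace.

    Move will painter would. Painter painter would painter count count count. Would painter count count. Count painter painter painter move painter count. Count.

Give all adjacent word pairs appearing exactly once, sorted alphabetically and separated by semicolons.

Bigram counts meeting the condition (exactly once):
  count painter: 1
  count would: 1
  move painter: 1
  move will: 1
  painter move: 1
  will painter: 1

count painter; count would; move painter; move will; painter move; will painter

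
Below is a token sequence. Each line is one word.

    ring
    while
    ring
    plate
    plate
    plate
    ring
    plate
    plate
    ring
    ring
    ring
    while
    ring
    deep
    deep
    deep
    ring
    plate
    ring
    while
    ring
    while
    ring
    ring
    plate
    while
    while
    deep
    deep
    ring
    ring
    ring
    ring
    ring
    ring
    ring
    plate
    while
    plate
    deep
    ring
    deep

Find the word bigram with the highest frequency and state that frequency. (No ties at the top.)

Bigram frequencies (highest first):
  ring ring: 9
  ring plate: 5
  ring while: 4
  while ring: 4
  plate plate: 3
  plate ring: 3
  … (8 more, each ≤ 3)

"ring ring", 9 times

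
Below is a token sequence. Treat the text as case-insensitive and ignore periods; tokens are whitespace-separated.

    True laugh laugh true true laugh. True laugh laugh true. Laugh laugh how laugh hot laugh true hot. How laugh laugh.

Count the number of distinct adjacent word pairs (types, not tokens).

10

21 tokens → 20 bigram windows in total.
Repeated bigrams (each contributes count−1 duplicates):
  laugh laugh: 4
  laugh true: 4
  true laugh: 4
  how laugh: 2
10 duplicate windows → 20 − 10 = 10 distinct.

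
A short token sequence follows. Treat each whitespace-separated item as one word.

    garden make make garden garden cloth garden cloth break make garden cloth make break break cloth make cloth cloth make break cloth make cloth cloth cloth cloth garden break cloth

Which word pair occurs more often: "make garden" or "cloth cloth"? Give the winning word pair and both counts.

"make garden": 2 occurrences
"cloth cloth": 4 occurrences

"cloth cloth" (4 vs 2)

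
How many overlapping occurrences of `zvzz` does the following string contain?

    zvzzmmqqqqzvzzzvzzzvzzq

4

Sliding a length-4 window over the 23 characters (20 positions):
  position 1–4: zvzz
  position 11–14: zvzz
  position 15–18: zvzz
  position 19–22: zvzz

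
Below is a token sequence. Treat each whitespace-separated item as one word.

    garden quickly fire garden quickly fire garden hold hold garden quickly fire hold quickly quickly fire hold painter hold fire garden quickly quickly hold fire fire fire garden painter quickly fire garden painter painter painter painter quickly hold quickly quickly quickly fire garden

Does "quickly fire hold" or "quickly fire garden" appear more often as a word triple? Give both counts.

"quickly fire garden" (4 vs 2)

"quickly fire hold": 2 occurrences
"quickly fire garden": 4 occurrences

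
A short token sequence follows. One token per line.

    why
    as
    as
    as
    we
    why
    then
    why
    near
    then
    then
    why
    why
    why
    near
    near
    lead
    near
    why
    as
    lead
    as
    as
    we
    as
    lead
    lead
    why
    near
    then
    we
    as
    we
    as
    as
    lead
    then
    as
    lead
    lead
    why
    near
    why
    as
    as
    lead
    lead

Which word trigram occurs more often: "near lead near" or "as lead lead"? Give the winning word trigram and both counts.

"as lead lead" (3 vs 1)

"near lead near": 1 occurrence
"as lead lead": 3 occurrences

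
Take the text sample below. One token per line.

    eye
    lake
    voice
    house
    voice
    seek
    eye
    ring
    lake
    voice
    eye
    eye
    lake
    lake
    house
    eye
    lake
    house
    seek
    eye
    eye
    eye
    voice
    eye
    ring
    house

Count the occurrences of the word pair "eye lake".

Scanning the 25 overlapping bigram windows for "eye lake":
  position 1–2: eye lake
  position 12–13: eye lake
  position 16–17: eye lake

3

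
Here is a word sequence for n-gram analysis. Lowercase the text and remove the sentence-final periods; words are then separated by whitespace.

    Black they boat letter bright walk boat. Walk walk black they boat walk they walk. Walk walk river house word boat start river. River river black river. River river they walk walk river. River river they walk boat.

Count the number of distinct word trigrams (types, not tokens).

38 tokens → 36 trigram windows in total.
Repeated trigrams (each contributes count−1 duplicates):
  river river river: 3
  black they boat: 2
  river river they: 2
  river they walk: 2
  they walk walk: 2
  walk walk river: 2
7 duplicate windows → 36 − 7 = 29 distinct.

29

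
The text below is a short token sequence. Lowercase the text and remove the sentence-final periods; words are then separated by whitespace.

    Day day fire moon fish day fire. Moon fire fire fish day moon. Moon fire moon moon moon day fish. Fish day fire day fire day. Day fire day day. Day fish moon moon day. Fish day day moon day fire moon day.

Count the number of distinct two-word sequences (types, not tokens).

43 tokens → 42 bigram windows in total.
Repeated bigrams (each contributes count−1 duplicates):
  day fire: 6
  day day: 5
  fire moon: 4
  fish day: 4
  moon day: 4
  moon moon: 4
  day fish: 3
  fire day: 3
  … (2 more repeated)
27 duplicate windows → 42 − 27 = 15 distinct.

15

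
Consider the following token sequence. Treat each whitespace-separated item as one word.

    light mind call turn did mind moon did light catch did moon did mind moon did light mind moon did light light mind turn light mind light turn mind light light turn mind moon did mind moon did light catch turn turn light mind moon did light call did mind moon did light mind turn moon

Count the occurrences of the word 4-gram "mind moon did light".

Scanning the 53 overlapping 4-gram windows for "mind moon did light":
  position 6–9: mind moon did light
  position 14–17: mind moon did light
  position 18–21: mind moon did light
  position 36–39: mind moon did light
  position 44–47: mind moon did light
  position 50–53: mind moon did light

6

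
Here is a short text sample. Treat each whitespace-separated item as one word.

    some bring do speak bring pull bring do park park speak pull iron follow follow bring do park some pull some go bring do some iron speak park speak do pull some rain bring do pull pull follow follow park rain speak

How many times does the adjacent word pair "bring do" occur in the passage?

5

Scanning the 41 overlapping bigram windows for "bring do":
  position 2–3: bring do
  position 7–8: bring do
  position 16–17: bring do
  position 23–24: bring do
  position 34–35: bring do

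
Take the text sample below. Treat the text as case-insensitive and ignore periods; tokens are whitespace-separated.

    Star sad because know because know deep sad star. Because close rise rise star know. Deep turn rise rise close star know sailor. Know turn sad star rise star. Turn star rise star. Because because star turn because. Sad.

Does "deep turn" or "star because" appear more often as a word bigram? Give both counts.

"deep turn": 1 occurrence
"star because": 2 occurrences

"star because" (2 vs 1)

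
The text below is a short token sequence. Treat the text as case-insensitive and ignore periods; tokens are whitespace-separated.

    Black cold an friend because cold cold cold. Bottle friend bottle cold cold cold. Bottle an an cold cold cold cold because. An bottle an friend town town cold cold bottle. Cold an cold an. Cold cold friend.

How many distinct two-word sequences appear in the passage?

38 tokens → 37 bigram windows in total.
Repeated bigrams (each contributes count−1 duplicates):
  cold cold: 9
  an cold: 3
  cold an: 3
  cold bottle: 3
  an friend: 2
  bottle an: 2
  bottle cold: 2
17 duplicate windows → 37 − 17 = 20 distinct.

20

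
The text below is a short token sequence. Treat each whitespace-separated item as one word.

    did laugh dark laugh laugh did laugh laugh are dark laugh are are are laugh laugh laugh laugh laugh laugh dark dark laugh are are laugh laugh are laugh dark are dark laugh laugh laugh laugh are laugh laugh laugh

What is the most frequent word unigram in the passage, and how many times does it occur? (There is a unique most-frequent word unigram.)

Unigram frequencies (highest first):
  laugh: 23
  are: 9
  dark: 6
  did: 2

"laugh", 23 times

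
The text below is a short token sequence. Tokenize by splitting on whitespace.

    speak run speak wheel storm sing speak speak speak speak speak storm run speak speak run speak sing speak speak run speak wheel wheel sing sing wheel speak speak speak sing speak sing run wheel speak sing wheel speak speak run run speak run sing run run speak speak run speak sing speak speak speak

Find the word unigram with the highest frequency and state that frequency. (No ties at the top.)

"speak", 27 times

Unigram frequencies (highest first):
  speak: 27
  run: 11
  sing: 9
  wheel: 6
  storm: 2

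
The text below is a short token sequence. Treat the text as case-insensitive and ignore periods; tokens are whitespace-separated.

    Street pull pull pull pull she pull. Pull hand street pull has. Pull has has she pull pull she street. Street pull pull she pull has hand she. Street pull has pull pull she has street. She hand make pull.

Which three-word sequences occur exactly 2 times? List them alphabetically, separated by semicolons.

Trigram counts meeting the condition (exactly 2 times):
  pull has pull: 2
  pull pull pull: 2
  pull she pull: 2
  she pull pull: 2
  street pull has: 2
  street pull pull: 2

pull has pull; pull pull pull; pull she pull; she pull pull; street pull has; street pull pull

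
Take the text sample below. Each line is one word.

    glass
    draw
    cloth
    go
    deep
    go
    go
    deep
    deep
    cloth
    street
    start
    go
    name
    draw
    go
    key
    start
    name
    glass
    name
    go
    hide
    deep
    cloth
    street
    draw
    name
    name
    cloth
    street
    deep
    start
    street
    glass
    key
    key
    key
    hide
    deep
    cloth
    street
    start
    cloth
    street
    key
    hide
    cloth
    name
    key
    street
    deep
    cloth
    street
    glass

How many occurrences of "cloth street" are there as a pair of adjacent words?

Scanning the 54 overlapping bigram windows for "cloth street":
  position 10–11: cloth street
  position 25–26: cloth street
  position 30–31: cloth street
  position 41–42: cloth street
  position 44–45: cloth street
  position 53–54: cloth street

6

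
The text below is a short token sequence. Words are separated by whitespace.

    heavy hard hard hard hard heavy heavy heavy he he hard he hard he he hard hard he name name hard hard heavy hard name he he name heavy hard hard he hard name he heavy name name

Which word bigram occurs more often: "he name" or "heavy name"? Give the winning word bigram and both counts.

"he name": 2 occurrences
"heavy name": 1 occurrence

"he name" (2 vs 1)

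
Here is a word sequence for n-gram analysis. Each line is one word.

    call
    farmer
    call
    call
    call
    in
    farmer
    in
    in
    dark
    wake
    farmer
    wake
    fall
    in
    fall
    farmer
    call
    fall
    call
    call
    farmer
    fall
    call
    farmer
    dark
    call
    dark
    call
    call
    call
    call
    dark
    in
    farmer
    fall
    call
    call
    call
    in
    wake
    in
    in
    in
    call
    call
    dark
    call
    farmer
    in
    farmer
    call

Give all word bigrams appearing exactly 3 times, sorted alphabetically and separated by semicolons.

call dark; dark call; fall call; farmer call; in farmer; in in

Bigram counts meeting the condition (exactly 3 times):
  call dark: 3
  dark call: 3
  fall call: 3
  farmer call: 3
  in farmer: 3
  in in: 3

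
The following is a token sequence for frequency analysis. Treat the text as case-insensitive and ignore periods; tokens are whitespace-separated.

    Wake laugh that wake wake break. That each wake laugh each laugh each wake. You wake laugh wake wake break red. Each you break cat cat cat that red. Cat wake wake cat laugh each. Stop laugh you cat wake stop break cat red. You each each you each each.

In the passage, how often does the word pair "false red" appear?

0

Scanning the 49 overlapping bigram windows for "false red":
  (none found)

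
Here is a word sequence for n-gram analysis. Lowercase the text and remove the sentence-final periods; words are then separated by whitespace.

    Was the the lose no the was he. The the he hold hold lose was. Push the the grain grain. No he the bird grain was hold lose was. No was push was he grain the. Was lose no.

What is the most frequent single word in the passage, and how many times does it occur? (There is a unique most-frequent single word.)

Unigram frequencies (highest first):
  the: 9
  was: 8
  lose: 4
  no: 4
  he: 4
  grain: 4
  … (3 more, each ≤ 3)

"the", 9 times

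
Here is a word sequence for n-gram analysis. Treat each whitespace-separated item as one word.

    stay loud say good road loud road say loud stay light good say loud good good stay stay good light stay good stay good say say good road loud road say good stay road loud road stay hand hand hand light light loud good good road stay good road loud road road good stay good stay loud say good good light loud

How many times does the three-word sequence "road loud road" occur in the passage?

4

Scanning the 60 overlapping trigram windows for "road loud road":
  position 5–7: road loud road
  position 28–30: road loud road
  position 34–36: road loud road
  position 49–51: road loud road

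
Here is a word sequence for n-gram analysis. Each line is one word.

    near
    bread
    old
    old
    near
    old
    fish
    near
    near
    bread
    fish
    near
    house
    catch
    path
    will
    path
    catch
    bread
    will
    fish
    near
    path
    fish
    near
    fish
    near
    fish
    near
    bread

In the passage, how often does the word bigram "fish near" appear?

Scanning the 29 overlapping bigram windows for "fish near":
  position 7–8: fish near
  position 11–12: fish near
  position 21–22: fish near
  position 24–25: fish near
  position 26–27: fish near
  position 28–29: fish near

6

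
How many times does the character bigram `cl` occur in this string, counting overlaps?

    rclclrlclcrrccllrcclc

5

Sliding a length-2 window over the 21 characters (20 positions):
  position 2–3: cl
  position 4–5: cl
  position 8–9: cl
  position 14–15: cl
  position 19–20: cl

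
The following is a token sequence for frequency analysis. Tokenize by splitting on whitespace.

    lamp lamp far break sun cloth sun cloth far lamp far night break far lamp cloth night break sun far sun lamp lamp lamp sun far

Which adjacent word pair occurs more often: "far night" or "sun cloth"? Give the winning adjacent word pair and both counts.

"far night": 1 occurrence
"sun cloth": 2 occurrences

"sun cloth" (2 vs 1)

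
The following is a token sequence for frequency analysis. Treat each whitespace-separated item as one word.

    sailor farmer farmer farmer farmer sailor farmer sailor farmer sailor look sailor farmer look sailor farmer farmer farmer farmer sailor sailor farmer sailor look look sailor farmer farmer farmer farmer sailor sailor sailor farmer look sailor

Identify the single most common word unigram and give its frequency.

Unigram frequencies (highest first):
  farmer: 17
  sailor: 14
  look: 5

"farmer", 17 times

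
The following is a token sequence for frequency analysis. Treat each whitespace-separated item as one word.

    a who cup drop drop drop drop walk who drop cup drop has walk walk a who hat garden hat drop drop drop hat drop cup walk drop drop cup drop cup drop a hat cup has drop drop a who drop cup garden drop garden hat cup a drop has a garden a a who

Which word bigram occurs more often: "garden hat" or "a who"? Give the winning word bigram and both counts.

"a who" (4 vs 2)

"garden hat": 2 occurrences
"a who": 4 occurrences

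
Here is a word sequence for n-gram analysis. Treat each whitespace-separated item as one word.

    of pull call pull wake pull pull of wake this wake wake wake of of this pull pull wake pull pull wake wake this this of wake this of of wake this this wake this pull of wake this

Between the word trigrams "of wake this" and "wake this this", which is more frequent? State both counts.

"of wake this" (4 vs 2)

"of wake this": 4 occurrences
"wake this this": 2 occurrences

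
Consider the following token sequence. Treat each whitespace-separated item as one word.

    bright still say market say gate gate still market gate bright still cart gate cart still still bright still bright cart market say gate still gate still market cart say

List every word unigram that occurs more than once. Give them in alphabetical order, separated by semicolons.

bright; cart; gate; market; say; still

Unigram counts meeting the condition (more than once):
  bright: 4
  cart: 4
  gate: 6
  market: 4
  say: 4
  still: 8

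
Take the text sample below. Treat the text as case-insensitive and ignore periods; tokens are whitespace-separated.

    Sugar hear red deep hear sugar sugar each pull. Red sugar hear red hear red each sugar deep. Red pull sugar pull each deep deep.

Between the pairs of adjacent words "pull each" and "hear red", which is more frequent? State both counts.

"hear red" (3 vs 1)

"pull each": 1 occurrence
"hear red": 3 occurrences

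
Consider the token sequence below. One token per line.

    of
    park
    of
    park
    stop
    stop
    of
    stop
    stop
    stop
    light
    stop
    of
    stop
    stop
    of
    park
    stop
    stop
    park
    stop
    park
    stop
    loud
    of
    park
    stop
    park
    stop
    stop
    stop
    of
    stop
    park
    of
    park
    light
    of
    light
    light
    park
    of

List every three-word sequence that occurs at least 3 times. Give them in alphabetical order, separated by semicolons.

of park stop; park stop stop; stop of stop; stop park stop; stop stop of

Trigram counts meeting the condition (at least 3 times):
  of park stop: 3
  park stop stop: 3
  stop of stop: 3
  stop park stop: 3
  stop stop of: 3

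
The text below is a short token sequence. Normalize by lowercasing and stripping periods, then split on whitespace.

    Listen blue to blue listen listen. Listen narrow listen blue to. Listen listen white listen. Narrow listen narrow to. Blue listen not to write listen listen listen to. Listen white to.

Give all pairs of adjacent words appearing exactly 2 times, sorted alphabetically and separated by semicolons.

blue listen; blue to; listen blue; listen white; narrow listen; to blue; to listen

Bigram counts meeting the condition (exactly 2 times):
  blue listen: 2
  blue to: 2
  listen blue: 2
  listen white: 2
  narrow listen: 2
  to blue: 2
  to listen: 2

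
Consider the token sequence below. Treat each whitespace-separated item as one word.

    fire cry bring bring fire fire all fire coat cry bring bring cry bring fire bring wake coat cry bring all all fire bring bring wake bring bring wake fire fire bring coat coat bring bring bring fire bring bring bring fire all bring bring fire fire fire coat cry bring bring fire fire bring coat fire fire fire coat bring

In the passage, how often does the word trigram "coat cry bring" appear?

Scanning the 59 overlapping trigram windows for "coat cry bring":
  position 9–11: coat cry bring
  position 18–20: coat cry bring
  position 49–51: coat cry bring

3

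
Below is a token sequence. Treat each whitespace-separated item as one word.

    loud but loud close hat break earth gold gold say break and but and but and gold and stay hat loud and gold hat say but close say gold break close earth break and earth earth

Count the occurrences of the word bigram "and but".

2

Scanning the 35 overlapping bigram windows for "and but":
  position 12–13: and but
  position 14–15: and but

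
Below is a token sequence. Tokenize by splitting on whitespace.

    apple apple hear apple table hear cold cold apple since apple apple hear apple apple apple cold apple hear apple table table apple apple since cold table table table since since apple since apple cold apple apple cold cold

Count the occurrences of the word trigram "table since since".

Scanning the 37 overlapping trigram windows for "table since since":
  position 29–31: table since since

1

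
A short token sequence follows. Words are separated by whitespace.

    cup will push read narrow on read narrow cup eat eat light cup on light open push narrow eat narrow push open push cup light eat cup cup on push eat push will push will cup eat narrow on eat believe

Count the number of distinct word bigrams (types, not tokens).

41 tokens → 40 bigram windows in total.
Repeated bigrams (each contributes count−1 duplicates):
  cup eat: 2
  cup on: 2
  eat narrow: 2
  narrow on: 2
  open push: 2
  push will: 2
  read narrow: 2
  will push: 2
8 duplicate windows → 40 − 8 = 32 distinct.

32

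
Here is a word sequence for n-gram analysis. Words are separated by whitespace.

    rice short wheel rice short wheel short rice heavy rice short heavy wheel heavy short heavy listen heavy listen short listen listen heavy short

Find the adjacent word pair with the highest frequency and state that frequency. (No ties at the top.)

"rice short", 3 times

Bigram frequencies (highest first):
  rice short: 3
  short wheel: 2
  short heavy: 2
  heavy short: 2
  heavy listen: 2
  listen heavy: 2
  … (10 more, each ≤ 1)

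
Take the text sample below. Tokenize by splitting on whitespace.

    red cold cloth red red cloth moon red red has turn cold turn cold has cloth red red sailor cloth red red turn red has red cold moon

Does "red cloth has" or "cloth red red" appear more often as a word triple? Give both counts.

"cloth red red" (3 vs 0)

"red cloth has": 0 occurrences
"cloth red red": 3 occurrences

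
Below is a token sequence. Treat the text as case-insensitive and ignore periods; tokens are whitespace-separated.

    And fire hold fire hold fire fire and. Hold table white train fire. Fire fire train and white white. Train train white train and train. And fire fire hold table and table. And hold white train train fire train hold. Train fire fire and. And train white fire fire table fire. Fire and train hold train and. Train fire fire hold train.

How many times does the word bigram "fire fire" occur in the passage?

Scanning the 61 overlapping bigram windows for "fire fire":
  position 6–7: fire fire
  position 13–14: fire fire
  position 14–15: fire fire
  position 27–28: fire fire
  position 42–43: fire fire
  position 48–49: fire fire
  position 51–52: fire fire
  position 59–60: fire fire

8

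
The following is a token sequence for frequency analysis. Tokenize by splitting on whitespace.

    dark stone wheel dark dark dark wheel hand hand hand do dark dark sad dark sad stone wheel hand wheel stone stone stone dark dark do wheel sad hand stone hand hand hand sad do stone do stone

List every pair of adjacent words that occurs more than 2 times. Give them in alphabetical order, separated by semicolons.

Bigram counts meeting the condition (more than 2 times):
  dark dark: 4
  hand hand: 4

dark dark; hand hand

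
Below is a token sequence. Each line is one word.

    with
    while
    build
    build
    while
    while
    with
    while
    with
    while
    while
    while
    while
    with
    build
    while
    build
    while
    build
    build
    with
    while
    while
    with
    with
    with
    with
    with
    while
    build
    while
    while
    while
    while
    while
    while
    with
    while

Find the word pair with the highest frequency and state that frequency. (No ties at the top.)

Bigram frequencies (highest first):
  while while: 10
  with while: 6
  while with: 5
  while build: 4
  build while: 4
  with with: 4
  … (3 more, each ≤ 2)

"while while", 10 times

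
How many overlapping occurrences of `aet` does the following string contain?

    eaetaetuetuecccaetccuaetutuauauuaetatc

Sliding a length-3 window over the 38 characters (36 positions):
  position 2–4: aet
  position 5–7: aet
  position 16–18: aet
  position 22–24: aet
  position 33–35: aet

5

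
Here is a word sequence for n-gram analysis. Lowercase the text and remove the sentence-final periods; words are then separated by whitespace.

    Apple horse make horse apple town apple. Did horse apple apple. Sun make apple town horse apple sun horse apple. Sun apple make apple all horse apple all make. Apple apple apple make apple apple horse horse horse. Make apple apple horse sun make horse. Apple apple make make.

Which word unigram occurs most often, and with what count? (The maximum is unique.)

Unigram frequencies (highest first):
  apple: 20
  horse: 11
  make: 9
  sun: 4
  town: 2
  all: 2
  … (1 more, each ≤ 1)

"apple", 20 times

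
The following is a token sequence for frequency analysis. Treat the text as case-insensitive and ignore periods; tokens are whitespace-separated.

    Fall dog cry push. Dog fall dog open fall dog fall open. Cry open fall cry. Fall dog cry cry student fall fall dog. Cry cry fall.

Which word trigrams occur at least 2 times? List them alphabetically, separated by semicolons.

Trigram counts meeting the condition (at least 2 times):
  dog cry cry: 2
  fall dog cry: 3

dog cry cry; fall dog cry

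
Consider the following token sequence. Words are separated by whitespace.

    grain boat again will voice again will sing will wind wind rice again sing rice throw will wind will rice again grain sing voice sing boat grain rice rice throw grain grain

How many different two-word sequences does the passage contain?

32 tokens → 31 bigram windows in total.
Repeated bigrams (each contributes count−1 duplicates):
  again will: 2
  rice again: 2
  rice throw: 2
  will wind: 2
4 duplicate windows → 31 − 4 = 27 distinct.

27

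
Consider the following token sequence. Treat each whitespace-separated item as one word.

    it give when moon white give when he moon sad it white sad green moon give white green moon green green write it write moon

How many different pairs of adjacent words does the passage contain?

22

25 tokens → 24 bigram windows in total.
Repeated bigrams (each contributes count−1 duplicates):
  give when: 2
  green moon: 2
2 duplicate windows → 24 − 2 = 22 distinct.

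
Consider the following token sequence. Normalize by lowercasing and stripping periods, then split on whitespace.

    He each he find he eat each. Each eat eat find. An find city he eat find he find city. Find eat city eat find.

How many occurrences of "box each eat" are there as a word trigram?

0

Scanning the 23 overlapping trigram windows for "box each eat":
  (none found)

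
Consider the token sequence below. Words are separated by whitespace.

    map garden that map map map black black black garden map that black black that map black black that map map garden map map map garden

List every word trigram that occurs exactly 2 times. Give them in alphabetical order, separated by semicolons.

Trigram counts meeting the condition (exactly 2 times):
  black black that: 2
  black that map: 2
  map black black: 2
  map map garden: 2
  map map map: 2
  that map map: 2

black black that; black that map; map black black; map map garden; map map map; that map map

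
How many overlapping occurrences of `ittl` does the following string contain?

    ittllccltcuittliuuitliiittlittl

Sliding a length-4 window over the 31 characters (28 positions):
  position 1–4: ittl
  position 12–15: ittl
  position 24–27: ittl
  position 28–31: ittl

4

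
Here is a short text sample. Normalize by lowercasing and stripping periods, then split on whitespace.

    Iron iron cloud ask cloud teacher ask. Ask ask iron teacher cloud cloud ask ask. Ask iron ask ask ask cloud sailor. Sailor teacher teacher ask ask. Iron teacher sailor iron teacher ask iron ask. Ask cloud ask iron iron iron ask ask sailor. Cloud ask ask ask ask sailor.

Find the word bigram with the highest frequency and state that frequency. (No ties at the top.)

Bigram frequencies (highest first):
  ask ask: 12
  ask iron: 5
  cloud ask: 4
  iron iron: 3
  ask cloud: 3
  teacher ask: 3
  … (14 more, each ≤ 3)

"ask ask", 12 times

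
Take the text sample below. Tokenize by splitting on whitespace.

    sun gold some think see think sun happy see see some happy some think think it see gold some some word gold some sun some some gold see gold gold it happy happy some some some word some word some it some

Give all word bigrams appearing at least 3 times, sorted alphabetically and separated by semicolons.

gold some; some some; some word

Bigram counts meeting the condition (at least 3 times):
  gold some: 3
  some some: 4
  some word: 3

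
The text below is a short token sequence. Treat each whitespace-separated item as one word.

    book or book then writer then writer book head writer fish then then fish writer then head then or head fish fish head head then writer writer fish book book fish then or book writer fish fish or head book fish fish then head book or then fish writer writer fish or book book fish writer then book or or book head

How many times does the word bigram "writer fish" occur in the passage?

4

Scanning the 61 overlapping bigram windows for "writer fish":
  position 10–11: writer fish
  position 27–28: writer fish
  position 35–36: writer fish
  position 50–51: writer fish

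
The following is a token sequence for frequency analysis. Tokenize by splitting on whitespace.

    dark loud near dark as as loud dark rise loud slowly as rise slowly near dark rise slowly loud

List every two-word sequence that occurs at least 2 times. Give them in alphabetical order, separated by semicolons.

dark rise; near dark; rise slowly

Bigram counts meeting the condition (at least 2 times):
  dark rise: 2
  near dark: 2
  rise slowly: 2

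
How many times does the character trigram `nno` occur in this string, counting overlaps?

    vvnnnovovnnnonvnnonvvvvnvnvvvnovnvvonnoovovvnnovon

5

Sliding a length-3 window over the 50 characters (48 positions):
  position 4–6: nno
  position 11–13: nno
  position 16–18: nno
  position 37–39: nno
  position 45–47: nno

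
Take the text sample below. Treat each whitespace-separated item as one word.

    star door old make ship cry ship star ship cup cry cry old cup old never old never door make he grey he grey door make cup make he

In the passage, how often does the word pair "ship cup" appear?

Scanning the 28 overlapping bigram windows for "ship cup":
  position 9–10: ship cup

1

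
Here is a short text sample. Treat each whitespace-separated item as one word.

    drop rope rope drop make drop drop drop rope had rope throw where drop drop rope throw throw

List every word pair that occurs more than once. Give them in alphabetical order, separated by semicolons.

drop drop; drop rope; rope throw

Bigram counts meeting the condition (more than once):
  drop drop: 3
  drop rope: 3
  rope throw: 2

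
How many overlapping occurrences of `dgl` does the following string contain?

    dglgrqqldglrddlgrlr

2

Sliding a length-3 window over the 19 characters (17 positions):
  position 1–3: dgl
  position 9–11: dgl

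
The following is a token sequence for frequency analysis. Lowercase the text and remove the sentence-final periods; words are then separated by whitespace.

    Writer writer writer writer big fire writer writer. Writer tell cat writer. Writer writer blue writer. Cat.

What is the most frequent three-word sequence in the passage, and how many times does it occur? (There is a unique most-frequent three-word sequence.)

Trigram frequencies (highest first):
  writer writer writer: 4
  writer writer big: 1
  writer big fire: 1
  big fire writer: 1
  fire writer writer: 1
  writer writer tell: 1
  … (6 more, each ≤ 1)

"writer writer writer", 4 times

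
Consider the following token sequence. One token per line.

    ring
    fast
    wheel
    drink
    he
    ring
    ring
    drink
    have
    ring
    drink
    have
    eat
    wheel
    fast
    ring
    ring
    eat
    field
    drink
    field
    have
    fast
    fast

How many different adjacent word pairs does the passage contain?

20

24 tokens → 23 bigram windows in total.
Repeated bigrams (each contributes count−1 duplicates):
  drink have: 2
  ring drink: 2
  ring ring: 2
3 duplicate windows → 23 − 3 = 20 distinct.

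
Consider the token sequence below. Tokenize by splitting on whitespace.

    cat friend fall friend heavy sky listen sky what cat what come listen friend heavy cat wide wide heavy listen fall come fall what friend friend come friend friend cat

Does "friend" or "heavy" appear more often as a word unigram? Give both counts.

"friend" (7 vs 3)

"friend": 7 occurrences
"heavy": 3 occurrences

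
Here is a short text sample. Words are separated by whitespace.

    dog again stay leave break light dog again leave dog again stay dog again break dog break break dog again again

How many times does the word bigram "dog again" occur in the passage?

5

Scanning the 20 overlapping bigram windows for "dog again":
  position 1–2: dog again
  position 7–8: dog again
  position 10–11: dog again
  position 13–14: dog again
  position 19–20: dog again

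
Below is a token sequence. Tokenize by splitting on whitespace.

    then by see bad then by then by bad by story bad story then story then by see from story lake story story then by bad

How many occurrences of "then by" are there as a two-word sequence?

5

Scanning the 25 overlapping bigram windows for "then by":
  position 1–2: then by
  position 5–6: then by
  position 7–8: then by
  position 16–17: then by
  position 24–25: then by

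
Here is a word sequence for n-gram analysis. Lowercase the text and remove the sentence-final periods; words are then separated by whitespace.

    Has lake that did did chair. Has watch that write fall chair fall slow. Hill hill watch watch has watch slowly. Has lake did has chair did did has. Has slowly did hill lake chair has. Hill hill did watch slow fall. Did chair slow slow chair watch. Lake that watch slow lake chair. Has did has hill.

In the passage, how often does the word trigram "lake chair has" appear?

Scanning the 56 overlapping trigram windows for "lake chair has":
  position 34–36: lake chair has
  position 53–55: lake chair has

2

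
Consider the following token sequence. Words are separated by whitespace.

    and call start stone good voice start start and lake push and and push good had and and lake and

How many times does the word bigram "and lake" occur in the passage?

2

Scanning the 19 overlapping bigram windows for "and lake":
  position 9–10: and lake
  position 18–19: and lake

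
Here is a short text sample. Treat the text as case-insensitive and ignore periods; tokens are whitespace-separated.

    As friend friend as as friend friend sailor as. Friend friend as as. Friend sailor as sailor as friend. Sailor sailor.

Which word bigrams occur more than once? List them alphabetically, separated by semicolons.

Bigram counts meeting the condition (more than once):
  as as: 2
  as friend: 5
  friend as: 2
  friend friend: 3
  friend sailor: 3
  sailor as: 3

as as; as friend; friend as; friend friend; friend sailor; sailor as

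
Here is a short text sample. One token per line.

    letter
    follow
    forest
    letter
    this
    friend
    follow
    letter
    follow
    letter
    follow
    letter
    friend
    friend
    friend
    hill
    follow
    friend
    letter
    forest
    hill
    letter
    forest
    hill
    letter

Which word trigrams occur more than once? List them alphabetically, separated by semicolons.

follow letter follow; forest hill letter; letter follow letter; letter forest hill

Trigram counts meeting the condition (more than once):
  follow letter follow: 2
  forest hill letter: 2
  letter follow letter: 2
  letter forest hill: 2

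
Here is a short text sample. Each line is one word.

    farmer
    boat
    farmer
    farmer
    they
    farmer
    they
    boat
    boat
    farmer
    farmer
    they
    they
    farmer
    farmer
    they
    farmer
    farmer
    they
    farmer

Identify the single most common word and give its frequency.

Unigram frequencies (highest first):
  farmer: 11
  they: 6
  boat: 3

"farmer", 11 times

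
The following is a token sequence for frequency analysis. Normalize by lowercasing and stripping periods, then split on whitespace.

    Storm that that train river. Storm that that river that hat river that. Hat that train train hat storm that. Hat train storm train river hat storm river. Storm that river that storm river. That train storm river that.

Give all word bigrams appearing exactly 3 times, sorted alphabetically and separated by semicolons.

Bigram counts meeting the condition (exactly 3 times):
  storm river: 3
  that hat: 3
  that train: 3

storm river; that hat; that train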